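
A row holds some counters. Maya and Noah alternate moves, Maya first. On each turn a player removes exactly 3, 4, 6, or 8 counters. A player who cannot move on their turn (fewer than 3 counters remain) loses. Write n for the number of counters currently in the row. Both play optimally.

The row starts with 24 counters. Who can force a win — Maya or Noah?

Noah wins.

Positions with no move are L. A position that does have a move is losing for the player to move precisely when every available move leads to a winning position for the opponent. Fill in the labels:
n=0: no move → L
n=1: no move → L
n=2: no move → L
n=3: reaches L-position 0 → W
n=4: reaches L-position 1 → W
n=5: reaches L-position 2 → W
n=6: reaches L-position 2 → W
n=7: reaches L-position 1 → W
n=8: reaches L-position 2 → W
n=9: reaches L-position 1 → W
n=10: reaches L-position 2 → W
n=11: only reaches 8(W), 7(W), 5(W), 3(W), all W → L
n=12: only reaches 9(W), 8(W), 6(W), 4(W), all W → L
n=13: only reaches 10(W), 9(W), 7(W), 5(W), all W → L
n=14: reaches L-position 11 → W
n=15: reaches L-position 12 → W
n=16: reaches L-position 13 → W
n=17: reaches L-position 13 → W
n=18: reaches L-position 12 → W
n=19: reaches L-position 13 → W
n=20: reaches L-position 12 → W
n=21: reaches L-position 13 → W
n=22: only reaches 19(W), 18(W), 16(W), 14(W), all W → L
n=23: only reaches 20(W), 19(W), 17(W), 15(W), all W → L
n=24: only reaches 21(W), 20(W), 18(W), 16(W), all W → L
The starting position 24 is L: whatever Maya does, the opponent receives a W position.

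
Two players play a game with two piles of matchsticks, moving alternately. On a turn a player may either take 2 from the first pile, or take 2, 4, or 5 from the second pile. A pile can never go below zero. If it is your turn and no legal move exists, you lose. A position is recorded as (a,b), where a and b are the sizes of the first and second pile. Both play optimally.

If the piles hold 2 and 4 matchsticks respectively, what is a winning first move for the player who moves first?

Move to (2,2).

Build the W/L table. Terminal = L. A non-terminal position is W if it has a move to some L; otherwise it is L.
No move ever increases a pile, so every position that can arise here has a ≤ 2 and b ≤ 4; it is enough to label the cells with 0 ≤ a ≤ 2 and 0 ≤ b ≤ 4.
Every move lowers a or b (never raises either), so fill the grid row by row in increasing a, and left to right within a row: each cell's successors are then already labelled.
      b=0  b=1  b=2  b=3  b=4
a=0:    L    L    W    W    W
a=1:    L    L    W    W    W
a=2:    W    W    L    L    W
Cells with no legal move (terminal, hence L): (0,0), (0,1), (1,0), (1,1).
The remaining L cells, each justified by listing all of its moves:
(2,2): moves to (0,2)(W), (2,0)(W); every one is W ⇒ L
(2,3): moves to (0,3)(W), (2,1)(W); every one is W ⇒ L
Every other cell has at least one move into one of the L cells above, so it is W.
From (2,4), the L positions reachable in one move are: (2,2).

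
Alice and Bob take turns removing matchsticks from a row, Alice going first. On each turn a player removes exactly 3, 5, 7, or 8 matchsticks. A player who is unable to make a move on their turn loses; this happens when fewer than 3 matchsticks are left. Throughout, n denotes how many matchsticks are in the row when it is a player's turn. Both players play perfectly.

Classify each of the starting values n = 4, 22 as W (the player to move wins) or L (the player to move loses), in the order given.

Use the standard recursion: the mover loses at a terminal position; elsewhere, the mover wins exactly when some move hands the opponent an L position.
n=0: no move → L
n=1: no move → L
n=2: no move → L
n=3: can move to 0, which is L ⇒ W
n=4: can move to 1, which is L ⇒ W
n=5: can move to 2, which is L ⇒ W
n=6: can move to 1, which is L ⇒ W
n=7: can move to 2, which is L ⇒ W
n=8: can move to 1, which is L ⇒ W
n=9: can move to 2, which is L ⇒ W
n=10: can move to 2, which is L ⇒ W
n=11: moves to 8(W), 6(W), 4(W), 3(W); every one is W ⇒ L
n=12: moves to 9(W), 7(W), 5(W), 4(W); every one is W ⇒ L
n=13: moves to 10(W), 8(W), 6(W), 5(W); every one is W ⇒ L
n=14: can move to 11, which is L ⇒ W
n=15: can move to 12, which is L ⇒ W
n=16: can move to 13, which is L ⇒ W
n=17: can move to 12, which is L ⇒ W
n=18: can move to 13, which is L ⇒ W
n=19: can move to 12, which is L ⇒ W
n=20: can move to 13, which is L ⇒ W
n=21: can move to 13, which is L ⇒ W
n=22: moves to 19(W), 17(W), 15(W), 14(W); every one is W ⇒ L

4: W, 22: L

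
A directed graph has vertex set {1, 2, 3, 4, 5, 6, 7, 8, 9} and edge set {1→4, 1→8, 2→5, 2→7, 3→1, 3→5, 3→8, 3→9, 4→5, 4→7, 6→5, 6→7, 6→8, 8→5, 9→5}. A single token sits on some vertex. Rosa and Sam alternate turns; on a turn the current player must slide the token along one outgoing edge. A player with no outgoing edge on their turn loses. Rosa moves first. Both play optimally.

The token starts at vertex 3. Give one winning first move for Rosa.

Label each position W (a win for the player to move) or L (a loss). A position with no legal move is L; any other position is W exactly when some move reaches an L, and L when every move reaches a W.
Every edge goes from a vertex to one that appears earlier in the order 7, 5, 4, 8, 6, 2, 1, 9, 3, so processing vertices in that order labels each vertex after all of its successors.
7: no outgoing edge → L
5: no outgoing edge → L
4: can move to 5, which is L ⇒ W
8: can move to 5, which is L ⇒ W
6: can move to 5, which is L ⇒ W
2: can move to 5, which is L ⇒ W
1: moves to 8(W), 4(W); every one is W ⇒ L
9: can move to 5, which is L ⇒ W
3: can move to 1, which is L ⇒ W
From 3, the L positions reachable in one move are: 1, 5. Any move reaching one of these is winning.

Move to 1.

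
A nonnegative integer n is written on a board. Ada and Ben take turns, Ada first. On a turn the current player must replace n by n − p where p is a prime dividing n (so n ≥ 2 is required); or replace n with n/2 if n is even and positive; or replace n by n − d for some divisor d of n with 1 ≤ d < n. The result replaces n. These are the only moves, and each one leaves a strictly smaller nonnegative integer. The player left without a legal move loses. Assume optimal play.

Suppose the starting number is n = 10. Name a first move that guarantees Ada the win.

Work bottom-up. With no move the player to move loses. Otherwise the position is W if at least one move leads to an L position for the opponent, and L if every move leads to a W.
n=0: no move → L
n=1: no move → L
n=2: can move to 0, which is L ⇒ W
n=3: can move to 0, which is L ⇒ W
n=4: moves to 2(W), 3(W); every one is W ⇒ L
n=5: can move to 0, which is L ⇒ W
n=6: can move to 4, which is L ⇒ W
n=7: can move to 0, which is L ⇒ W
n=8: can move to 4, which is L ⇒ W
n=9: moves to 6(W), 8(W); every one is W ⇒ L
n=10: can move to 9, which is L ⇒ W
From 10, the L positions reachable in one move are: 9.

Move to 9.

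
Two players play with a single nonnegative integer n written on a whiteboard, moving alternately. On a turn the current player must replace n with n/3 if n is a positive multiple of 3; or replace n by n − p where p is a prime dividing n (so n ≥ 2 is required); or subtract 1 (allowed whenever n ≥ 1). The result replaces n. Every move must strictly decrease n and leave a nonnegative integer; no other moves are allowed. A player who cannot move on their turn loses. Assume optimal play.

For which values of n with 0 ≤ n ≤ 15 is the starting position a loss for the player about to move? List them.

0, 4, 8, 14

Positions with no move are L. A position that does have a move is losing for the player to move precisely when every available move leads to a winning position for the opponent. Fill in the labels:
n=0: no move → L
n=1: →0(L), so W
n=2: →0(L), so W
n=3: →0(L), so W
n=4: →2(W), 3(W) — all W, so L
n=5: →0(L), so W
n=6: →4(L), so W
n=7: →0(L), so W
n=8: →6(W), 7(W) — all W, so L
n=9: →8(L), so W
n=10: →8(L), so W
n=11: →0(L), so W
n=12: →4(L), so W
n=13: →0(L), so W
n=14: →7(W), 12(W), 13(W) — all W, so L
n=15: →14(L), so W
Reading off the rows marked L gives the requested list; there are 4 such values of n.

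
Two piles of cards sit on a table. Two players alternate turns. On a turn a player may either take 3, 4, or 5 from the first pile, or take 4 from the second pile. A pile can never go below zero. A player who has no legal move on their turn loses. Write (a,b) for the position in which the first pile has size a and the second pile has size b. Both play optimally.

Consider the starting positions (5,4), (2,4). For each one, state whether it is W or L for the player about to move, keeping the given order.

(5,4): L, (2,4): W

Classify positions by backward induction: terminal positions (no move available) are L. From any other position, the mover wins iff some move reaches an L.
No move ever increases a pile, so every position that can arise here has a ≤ 5 and b ≤ 4; it is enough to label the cells with 0 ≤ a ≤ 5 and 0 ≤ b ≤ 4.
Every move lowers a or b (never raises either), so fill the grid row by row in increasing a, and left to right within a row: each cell's successors are then already labelled.
      b=0  b=1  b=2  b=3  b=4
a=0:    L    L    L    L    W
a=1:    L    L    L    L    W
a=2:    L    L    L    L    W
a=3:    W    W    W    W    L
a=4:    W    W    W    W    L
a=5:    W    W    W    W    L
Cells with no legal move (terminal, hence L): (0,0), (0,1), (0,2), (0,3), (1,0), (1,1), (1,2), (1,3), (2,0), (2,1), (2,2), (2,3).
The remaining L cells, each justified by listing all of its moves:
(3,4): L (options (0,4)(W), (3,0)(W) are all W)
(4,4): L (options (1,4)(W), (0,4)(W), (4,0)(W) are all W)
(5,4): L (options (2,4)(W), (1,4)(W), (0,4)(W), (5,0)(W) are all W)
Every other cell has at least one move into one of the L cells above, so it is W.
(5,4): one of the L cells justified above, so L
(2,4): the move to (2,0) reaches an L cell, so W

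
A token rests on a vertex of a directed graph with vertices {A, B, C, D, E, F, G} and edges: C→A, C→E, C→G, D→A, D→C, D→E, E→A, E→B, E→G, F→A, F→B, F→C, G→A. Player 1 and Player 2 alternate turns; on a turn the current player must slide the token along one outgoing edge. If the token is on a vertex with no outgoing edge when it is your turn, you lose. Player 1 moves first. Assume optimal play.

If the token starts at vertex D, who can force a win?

Player 1 wins.

Classify positions by backward induction: terminal positions (no move available) are L. From any other position, the mover wins iff some move reaches an L.
Every edge goes from a vertex to one that appears earlier in the order B, A, G, E, C, F, D, so processing vertices in that order labels each vertex after all of its successors.
B: no outgoing edge → L
A: no outgoing edge → L
G: reaches L-position A → W
E: reaches L-position A → W
C: reaches L-position A → W
F: reaches L-position A → W
D: reaches L-position A → W
From D Player 1 can move to A, reaching an L position.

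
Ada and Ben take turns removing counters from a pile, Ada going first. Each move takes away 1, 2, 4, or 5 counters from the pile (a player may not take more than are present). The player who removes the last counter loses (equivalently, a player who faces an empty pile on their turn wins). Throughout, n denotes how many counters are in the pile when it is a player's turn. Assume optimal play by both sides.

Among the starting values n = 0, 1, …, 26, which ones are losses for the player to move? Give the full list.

Use the standard recursion: the mover wins at a terminal position; elsewhere, the mover wins exactly when some move hands the opponent an L position.
n=0: no move; the opponent has just taken the last counter and therefore loses → W
n=1: →0(W) only, which is W, so L
n=2: →1(L), so W
n=3: →1(L), so W
n=4: →3(W), 2(W), 0(W) — all W, so L
n=5: →4(L), so W
n=6: →4(L), so W
n=7: →6(W), 5(W), 3(W), 2(W) — all W, so L
n=8: →7(L), so W
n=9: →7(L), so W
n=10: →9(W), 8(W), 6(W), 5(W) — all W, so L
n=11: →10(L), so W
n=12: →10(L), so W
n=13: →12(W), 11(W), 9(W), 8(W) — all W, so L
n=14: →13(L), so W
n=15: →13(L), so W
n=16: →15(W), 14(W), 12(W), 11(W) — all W, so L
n=17: →16(L), so W
n=18: →16(L), so W
n=19: →18(W), 17(W), 15(W), 14(W) — all W, so L
n=20: →19(L), so W
n=21: →19(L), so W
n=22: →21(W), 20(W), 18(W), 17(W) — all W, so L
n=23: →22(L), so W
n=24: →22(L), so W
n=25: →24(W), 23(W), 21(W), 20(W) — all W, so L
n=26: →25(L), so W
Reading off the rows marked L gives the requested list; there are 9 such values of n.

1, 4, 7, 10, 13, 16, 19, 22, 25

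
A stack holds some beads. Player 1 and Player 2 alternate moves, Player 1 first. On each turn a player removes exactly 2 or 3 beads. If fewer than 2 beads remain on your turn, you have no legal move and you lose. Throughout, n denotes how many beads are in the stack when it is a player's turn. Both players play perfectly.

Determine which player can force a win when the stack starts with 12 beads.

Player 1 wins.

Build the W/L table. Terminal = L. A non-terminal position is W if it has a move to some L; otherwise it is L.
n=0: no move → L
n=1: no move → L
n=2: →0(L), so W
n=3: →1(L), so W
n=4: →1(L), so W
n=5: →3(W), 2(W) — all W, so L
n=6: →4(W), 3(W) — all W, so L
n=7: →5(L), so W
n=8: →6(L), so W
n=9: →6(L), so W
n=10: →8(W), 7(W) — all W, so L
n=11: →9(W), 8(W) — all W, so L
n=12: →10(L), so W
From 12 Player 1 can remove 2, leaving 10, reaching an L position.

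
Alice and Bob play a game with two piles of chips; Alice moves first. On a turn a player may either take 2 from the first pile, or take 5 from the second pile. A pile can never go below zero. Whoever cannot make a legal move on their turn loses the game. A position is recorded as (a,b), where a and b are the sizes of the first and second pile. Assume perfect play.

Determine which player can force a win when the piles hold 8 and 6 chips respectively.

Alice wins.

Use the standard recursion: the mover loses at a terminal position; elsewhere, the mover wins exactly when some move hands the opponent an L position.
No move ever increases a pile, so every position that can arise here has a ≤ 8 and b ≤ 6; it is enough to label the cells with 0 ≤ a ≤ 8 and 0 ≤ b ≤ 6.
Every move lowers a or b (never raises either), so fill the grid row by row in increasing a, and left to right within a row: each cell's successors are then already labelled.
      b=0  b=1  b=2  b=3  b=4  b=5  b=6
a=0:    L    L    L    L    L    W    W
a=1:    L    L    L    L    L    W    W
a=2:    W    W    W    W    W    L    L
a=3:    W    W    W    W    W    L    L
a=4:    L    L    L    L    L    W    W
a=5:    L    L    L    L    L    W    W
a=6:    W    W    W    W    W    L    L
a=7:    W    W    W    W    W    L    L
a=8:    L    L    L    L    L    W    W
Cells with no legal move (terminal, hence L): (0,0), (0,1), (0,2), (0,3), (0,4), (1,0), (1,1), (1,2), (1,3), (1,4).
The remaining L cells, each justified by listing all of its moves:
(2,5): →(0,5)(W), (2,0)(W) — all W, so L
(2,6): →(0,6)(W), (2,1)(W) — all W, so L
(3,5): →(1,5)(W), (3,0)(W) — all W, so L
(3,6): →(1,6)(W), (3,1)(W) — all W, so L
(4,0): →(2,0)(W) only, which is W, so L
(4,1): →(2,1)(W) only, which is W, so L
(4,2): →(2,2)(W) only, which is W, so L
(4,3): →(2,3)(W) only, which is W, so L
(4,4): →(2,4)(W) only, which is W, so L
(5,0): →(3,0)(W) only, which is W, so L
(5,1): →(3,1)(W) only, which is W, so L
(5,2): →(3,2)(W) only, which is W, so L
(5,3): →(3,3)(W) only, which is W, so L
(5,4): →(3,4)(W) only, which is W, so L
(6,5): →(4,5)(W), (6,0)(W) — all W, so L
(6,6): →(4,6)(W), (6,1)(W) — all W, so L
(7,5): →(5,5)(W), (7,0)(W) — all W, so L
(7,6): →(5,6)(W), (7,1)(W) — all W, so L
(8,0): →(6,0)(W) only, which is W, so L
(8,1): →(6,1)(W) only, which is W, so L
(8,2): →(6,2)(W) only, which is W, so L
(8,3): →(6,3)(W) only, which is W, so L
(8,4): →(6,4)(W) only, which is W, so L
Every other cell has at least one move into one of the L cells above, so it is W.
The starting position (8,6) is W: Alice should move to (6,6), handing over an L position.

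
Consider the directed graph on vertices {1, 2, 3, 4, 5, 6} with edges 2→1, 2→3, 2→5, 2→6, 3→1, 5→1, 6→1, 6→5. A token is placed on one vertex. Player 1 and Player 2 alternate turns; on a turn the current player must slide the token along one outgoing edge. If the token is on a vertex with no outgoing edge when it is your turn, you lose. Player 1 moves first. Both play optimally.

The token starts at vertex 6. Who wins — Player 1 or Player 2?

Player 1 wins.

Positions with no move are L. A position that does have a move is losing for the player to move precisely when every available move leads to a winning position for the opponent. Fill in the labels:
Every edge goes from a vertex to one that appears earlier in the order 1, 4, 3, 5, 6, 2, so processing vertices in that order labels each vertex after all of its successors.
1: no outgoing edge → L
4: no outgoing edge → L
3: →1(L), so W
5: →1(L), so W
6: →1(L), so W
2: →1(L), so W
From 6 Player 1 can move to 1, reaching an L position.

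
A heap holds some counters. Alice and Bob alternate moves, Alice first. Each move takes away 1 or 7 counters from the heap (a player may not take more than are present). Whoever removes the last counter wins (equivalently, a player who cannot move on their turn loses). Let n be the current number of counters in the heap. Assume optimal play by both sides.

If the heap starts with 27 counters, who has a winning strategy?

Alice wins.

Classify positions by backward induction: terminal positions (no move available) are L. From any other position, the mover wins iff some move reaches an L.
n=0: no move → L
n=1: W (go to 0, an L position)
n=2: L (sole option 1(W) is W)
n=3: W (go to 2, an L position)
n=4: L (sole option 3(W) is W)
n=5: W (go to 4, an L position)
n=6: L (sole option 5(W) is W)
n=7: W (go to 6, an L position)
n=8: L (options 7(W), 1(W) are all W)
n=9: W (go to 8, an L position)
n=10: L (options 9(W), 3(W) are all W)
n=11: W (go to 10, an L position)
n=12: L (options 11(W), 5(W) are all W)
n=13: W (go to 12, an L position)
n=14: L (options 13(W), 7(W) are all W)
n=15: W (go to 14, an L position)
n=16: L (options 15(W), 9(W) are all W)
n=17: W (go to 16, an L position)
n=18: L (options 17(W), 11(W) are all W)
n=19: W (go to 18, an L position)
n=20: L (options 19(W), 13(W) are all W)
n=21: W (go to 20, an L position)
n=22: L (options 21(W), 15(W) are all W)
n=23: W (go to 22, an L position)
n=24: L (options 23(W), 17(W) are all W)
n=25: W (go to 24, an L position)
n=26: L (options 25(W), 19(W) are all W)
n=27: W (go to 26, an L position)
From 27 Alice can remove 1, leaving 26, reaching an L position.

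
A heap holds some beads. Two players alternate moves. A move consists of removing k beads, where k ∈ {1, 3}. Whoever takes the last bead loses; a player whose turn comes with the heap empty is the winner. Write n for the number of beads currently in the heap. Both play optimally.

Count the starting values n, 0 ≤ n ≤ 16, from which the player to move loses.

8

Work bottom-up. With no move the player to move wins. Otherwise the position is W if at least one move leads to an L position for the opponent, and L if every move leads to a W.
n=0: no move; the opponent has just taken the last bead and therefore loses → W
n=1: the only move is to 0(W), a W ⇒ L
n=2: can move to 1, which is L ⇒ W
n=3: moves to 2(W), 0(W); every one is W ⇒ L
n=4: can move to 3, which is L ⇒ W
n=5: moves to 4(W), 2(W); every one is W ⇒ L
n=6: can move to 5, which is L ⇒ W
n=7: moves to 6(W), 4(W); every one is W ⇒ L
n=8: can move to 7, which is L ⇒ W
n=9: moves to 8(W), 6(W); every one is W ⇒ L
n=10: can move to 9, which is L ⇒ W
n=11: moves to 10(W), 8(W); every one is W ⇒ L
n=12: can move to 11, which is L ⇒ W
n=13: moves to 12(W), 10(W); every one is W ⇒ L
n=14: can move to 13, which is L ⇒ W
n=15: moves to 14(W), 12(W); every one is W ⇒ L
n=16: can move to 15, which is L ⇒ W
L entries with 0 ≤ n ≤ 16: n = 1, 3, 5, 7, 9, 11, 13, 15; that makes 8.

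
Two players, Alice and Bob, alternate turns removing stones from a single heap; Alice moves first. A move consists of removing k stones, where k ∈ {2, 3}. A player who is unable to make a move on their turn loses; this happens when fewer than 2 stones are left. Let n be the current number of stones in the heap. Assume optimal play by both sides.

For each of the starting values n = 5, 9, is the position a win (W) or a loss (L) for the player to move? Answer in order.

5: L, 9: W

Label each position W (a win for the player to move) or L (a loss). A position with no legal move is L; any other position is W exactly when some move reaches an L, and L when every move reaches a W.
n=0: no move → L
n=1: no move → L
n=2: →0(L), so W
n=3: →1(L), so W
n=4: →1(L), so W
n=5: →3(W), 2(W) — all W, so L
n=6: →4(W), 3(W) — all W, so L
n=7: →5(L), so W
n=8: →6(L), so W
n=9: →6(L), so W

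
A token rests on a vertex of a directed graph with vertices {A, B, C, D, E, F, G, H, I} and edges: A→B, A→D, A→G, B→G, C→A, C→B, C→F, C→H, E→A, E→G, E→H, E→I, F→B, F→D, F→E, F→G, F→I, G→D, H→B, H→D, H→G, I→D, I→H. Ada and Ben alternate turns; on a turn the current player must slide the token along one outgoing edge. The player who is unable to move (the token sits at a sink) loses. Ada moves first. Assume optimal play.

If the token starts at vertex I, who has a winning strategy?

Compute win/loss labels from the base case upward. A position with no move is L. Any other position is W if it can reach an L in one move, else L.
Every edge goes from a vertex to one that appears earlier in the order D, G, B, H, A, I, E, F, C, so processing vertices in that order labels each vertex after all of its successors.
D: no outgoing edge → L
G: reaches L-position D → W
B: only reaches G(W), which is W → L
H: reaches L-position B → W
A: reaches L-position B → W
I: reaches L-position D → W
E: only reaches I(W), A(W), H(W), G(W), all W → L
F: reaches L-position E → W
C: reaches L-position B → W
The starting position I is W: Ada should move to D, handing over an L position.

Ada wins.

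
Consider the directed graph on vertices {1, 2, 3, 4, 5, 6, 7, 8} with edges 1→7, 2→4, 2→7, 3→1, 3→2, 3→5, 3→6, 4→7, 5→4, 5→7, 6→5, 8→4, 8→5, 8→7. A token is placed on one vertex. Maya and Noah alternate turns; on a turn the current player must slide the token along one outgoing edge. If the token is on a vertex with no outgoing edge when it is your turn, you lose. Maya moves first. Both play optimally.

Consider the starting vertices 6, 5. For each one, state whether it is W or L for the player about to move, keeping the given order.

6: L, 5: W

Use the standard recursion: the mover loses at a terminal position; elsewhere, the mover wins exactly when some move hands the opponent an L position.
Every edge goes from a vertex to one that appears earlier in the order 7, 4, 2, 5, 1, 6, 8, 3, so processing vertices in that order labels each vertex after all of its successors.
7: no outgoing edge → L
4: →7(L), so W
2: →7(L), so W
5: →7(L), so W
1: →7(L), so W
6: →5(W) only, which is W, so L
8: →7(L), so W
3: →6(L), so W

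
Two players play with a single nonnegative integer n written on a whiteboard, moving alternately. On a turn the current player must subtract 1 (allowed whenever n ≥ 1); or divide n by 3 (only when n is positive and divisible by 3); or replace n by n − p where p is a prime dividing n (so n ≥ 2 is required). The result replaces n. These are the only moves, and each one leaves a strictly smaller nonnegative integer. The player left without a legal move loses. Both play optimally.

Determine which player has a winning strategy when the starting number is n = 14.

The second player wins.

Positions with no move are L. A position that does have a move is losing for the player to move precisely when every available move leads to a winning position for the opponent. Fill in the labels:
n=0: no move → L
n=1: →0(L), so W
n=2: →0(L), so W
n=3: →0(L), so W
n=4: →2(W), 3(W) — all W, so L
n=5: →0(L), so W
n=6: →4(L), so W
n=7: →0(L), so W
n=8: →6(W), 7(W) — all W, so L
n=9: →8(L), so W
n=10: →8(L), so W
n=11: →0(L), so W
n=12: →4(L), so W
n=13: →0(L), so W
n=14: →7(W), 12(W), 13(W) — all W, so L
The starting position 14 is L: whatever the player to move does, the opponent receives a W position.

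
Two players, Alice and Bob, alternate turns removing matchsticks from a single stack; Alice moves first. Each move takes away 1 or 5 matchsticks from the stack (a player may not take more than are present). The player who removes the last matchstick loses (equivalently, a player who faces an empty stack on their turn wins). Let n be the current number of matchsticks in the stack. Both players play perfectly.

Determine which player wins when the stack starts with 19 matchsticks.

Bob wins.

Compute win/loss labels from the base case upward. A position with no move is W. Any other position is W if it can reach an L in one move, else L.
n=0: no move; the opponent has just taken the last matchstick and therefore loses → W
n=1: the only move is to 0(W), a W ⇒ L
n=2: can move to 1, which is L ⇒ W
n=3: the only move is to 2(W), a W ⇒ L
n=4: can move to 3, which is L ⇒ W
n=5: moves to 4(W), 0(W); every one is W ⇒ L
n=6: can move to 5, which is L ⇒ W
n=7: moves to 6(W), 2(W); every one is W ⇒ L
n=8: can move to 7, which is L ⇒ W
n=9: moves to 8(W), 4(W); every one is W ⇒ L
n=10: can move to 9, which is L ⇒ W
n=11: moves to 10(W), 6(W); every one is W ⇒ L
n=12: can move to 11, which is L ⇒ W
n=13: moves to 12(W), 8(W); every one is W ⇒ L
n=14: can move to 13, which is L ⇒ W
n=15: moves to 14(W), 10(W); every one is W ⇒ L
n=16: can move to 15, which is L ⇒ W
n=17: moves to 16(W), 12(W); every one is W ⇒ L
n=18: can move to 17, which is L ⇒ W
n=19: moves to 18(W), 14(W); every one is W ⇒ L
Every move from 19 reaches a W position, so the mover loses.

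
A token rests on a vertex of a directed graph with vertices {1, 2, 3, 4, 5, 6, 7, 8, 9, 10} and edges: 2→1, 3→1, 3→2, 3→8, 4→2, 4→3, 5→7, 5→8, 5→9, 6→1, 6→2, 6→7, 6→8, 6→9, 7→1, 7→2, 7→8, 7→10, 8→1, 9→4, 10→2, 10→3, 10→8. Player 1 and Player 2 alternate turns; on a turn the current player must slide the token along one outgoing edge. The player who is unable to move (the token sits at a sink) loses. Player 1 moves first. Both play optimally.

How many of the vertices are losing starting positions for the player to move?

Build the W/L table. Terminal = L. A non-terminal position is W if it has a move to some L; otherwise it is L.
Every edge goes from a vertex to one that appears earlier in the order 1, 2, 8, 3, 10, 7, 4, 9, 5, 6, so processing vertices in that order labels each vertex after all of its successors.
1: no outgoing edge → L
2: reaches L-position 1 → W
8: reaches L-position 1 → W
3: reaches L-position 1 → W
10: only reaches 3(W), 8(W), 2(W), all W → L
7: reaches L-position 10 → W
4: only reaches 3(W), 2(W), all W → L
9: reaches L-position 4 → W
5: only reaches 9(W), 7(W), 8(W), all W → L
6: reaches L-position 1 → W
The L vertices are 1, 4, 5, 10; that is 4 in all.

4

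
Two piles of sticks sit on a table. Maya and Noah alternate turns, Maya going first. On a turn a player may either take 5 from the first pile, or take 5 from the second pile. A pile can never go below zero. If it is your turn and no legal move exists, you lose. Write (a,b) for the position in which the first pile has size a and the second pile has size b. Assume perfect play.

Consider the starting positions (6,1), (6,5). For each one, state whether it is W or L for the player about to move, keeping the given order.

(6,1): W, (6,5): L

Build the W/L table. Terminal = L. A non-terminal position is W if it has a move to some L; otherwise it is L.
No move ever increases a pile, so every position that can arise here has a ≤ 6 and b ≤ 5; it is enough to label the cells with 0 ≤ a ≤ 6 and 0 ≤ b ≤ 5.
Every move lowers a or b (never raises either), so fill the grid row by row in increasing a, and left to right within a row: each cell's successors are then already labelled.
      b=0  b=1  b=2  b=3  b=4  b=5
a=0:    L    L    L    L    L    W
a=1:    L    L    L    L    L    W
a=2:    L    L    L    L    L    W
a=3:    L    L    L    L    L    W
a=4:    L    L    L    L    L    W
a=5:    W    W    W    W    W    L
a=6:    W    W    W    W    W    L
Cells with no legal move (terminal, hence L): (0,0), (0,1), (0,2), (0,3), (0,4), (1,0), (1,1), (1,2), (1,3), (1,4), (2,0), (2,1), (2,2), (2,3), (2,4), (3,0), (3,1), (3,2), (3,3), (3,4), (4,0), (4,1), (4,2), (4,3), (4,4).
The remaining L cells, each justified by listing all of its moves:
(5,5): →(0,5)(W), (5,0)(W) — all W, so L
(6,5): →(1,5)(W), (6,0)(W) — all W, so L
Every other cell has at least one move into one of the L cells above, so it is W.
(6,1): the move to (1,1) reaches an L cell, so W
(6,5): one of the L cells justified above, so L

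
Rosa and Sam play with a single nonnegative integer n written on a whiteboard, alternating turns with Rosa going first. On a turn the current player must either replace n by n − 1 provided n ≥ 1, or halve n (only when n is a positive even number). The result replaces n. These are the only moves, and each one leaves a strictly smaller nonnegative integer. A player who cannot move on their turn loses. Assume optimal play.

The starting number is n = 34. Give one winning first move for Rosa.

Compute win/loss labels from the base case upward. A position with no move is L. Any other position is W if it can reach an L in one move, else L.
n=0: no move → L
n=1: reaches L-position 0 → W
n=2: only reaches 1(W), which is W → L
n=3: reaches L-position 2 → W
n=4: reaches L-position 2 → W
n=5: only reaches 4(W), which is W → L
n=6: reaches L-position 5 → W
n=7: only reaches 6(W), which is W → L
n=8: reaches L-position 7 → W
n=9: only reaches 8(W), which is W → L
n=10: reaches L-position 5 → W
n=11: only reaches 10(W), which is W → L
n=12: reaches L-position 11 → W
n=13: only reaches 12(W), which is W → L
n=14: reaches L-position 7 → W
n=15: only reaches 14(W), which is W → L
n=16: reaches L-position 15 → W
n=17: only reaches 16(W), which is W → L
n=18: reaches L-position 9 → W
n=19: only reaches 18(W), which is W → L
n=20: reaches L-position 19 → W
n=21: only reaches 20(W), which is W → L
n=22: reaches L-position 11 → W
n=23: only reaches 22(W), which is W → L
n=24: reaches L-position 23 → W
n=25: only reaches 24(W), which is W → L
n=26: reaches L-position 13 → W
n=27: only reaches 26(W), which is W → L
n=28: reaches L-position 27 → W
n=29: only reaches 28(W), which is W → L
n=30: reaches L-position 15 → W
n=31: only reaches 30(W), which is W → L
n=32: reaches L-position 31 → W
n=33: only reaches 32(W), which is W → L
n=34: reaches L-position 17 → W
From 34, the L positions reachable in one move are: 17, 33. Any move reaching one of these is winning.

Move to 17.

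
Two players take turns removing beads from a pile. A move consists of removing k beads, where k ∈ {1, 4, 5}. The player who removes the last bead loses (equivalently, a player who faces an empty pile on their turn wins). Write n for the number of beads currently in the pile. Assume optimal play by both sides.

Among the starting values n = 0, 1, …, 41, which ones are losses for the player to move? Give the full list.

1, 3, 9, 11, 17, 19, 25, 27, 33, 35, 41

Compute win/loss labels from the base case upward. A position with no move is W. Any other position is W if it can reach an L in one move, else L.
n=0: no move; the opponent has just taken the last bead and therefore loses → W
n=1: →0(W) only, which is W, so L
n=2: →1(L), so W
n=3: →2(W) only, which is W, so L
n=4: →3(L), so W
n=5: →1(L), so W
n=6: →1(L), so W
n=7: →3(L), so W
n=8: →3(L), so W
n=9: →8(W), 5(W), 4(W) — all W, so L
n=10: →9(L), so W
n=11: →10(W), 7(W), 6(W) — all W, so L
n=12: →11(L), so W
n=13: →9(L), so W
n=14: →9(L), so W
n=15: →11(L), so W
n=16: →11(L), so W
n=17: →16(W), 13(W), 12(W) — all W, so L
n=18: →17(L), so W
n=19: →18(W), 15(W), 14(W) — all W, so L
n=20: →19(L), so W
n=21: →17(L), so W
n=22: →17(L), so W
n=23: →19(L), so W
n=24: →19(L), so W
n=25: →24(W), 21(W), 20(W) — all W, so L
n=26: →25(L), so W
n=27: →26(W), 23(W), 22(W) — all W, so L
n=28: →27(L), so W
n=29: →25(L), so W
n=30: →25(L), so W
n=31: →27(L), so W
n=32: →27(L), so W
n=33: →32(W), 29(W), 28(W) — all W, so L
n=34: →33(L), so W
n=35: →34(W), 31(W), 30(W) — all W, so L
n=36: →35(L), so W
n=37: →33(L), so W
n=38: →33(L), so W
n=39: →35(L), so W
n=40: →35(L), so W
n=41: →40(W), 37(W), 36(W) — all W, so L
The losing starting values of n are exactly the entries labelled L in this table (11 of them).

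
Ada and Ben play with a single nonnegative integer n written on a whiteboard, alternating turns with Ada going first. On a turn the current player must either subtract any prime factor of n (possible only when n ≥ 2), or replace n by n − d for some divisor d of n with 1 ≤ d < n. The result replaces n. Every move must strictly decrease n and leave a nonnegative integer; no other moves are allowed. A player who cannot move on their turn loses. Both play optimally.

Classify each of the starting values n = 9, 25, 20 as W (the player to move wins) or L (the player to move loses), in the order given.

9: L, 25: W, 20: L

Build the W/L table. Terminal = L. A non-terminal position is W if it has a move to some L; otherwise it is L.
n=0: no move → L
n=1: no move → L
n=2: can move to 0, which is L ⇒ W
n=3: can move to 0, which is L ⇒ W
n=4: moves to 2(W), 3(W); every one is W ⇒ L
n=5: can move to 0, which is L ⇒ W
n=6: can move to 4, which is L ⇒ W
n=7: can move to 0, which is L ⇒ W
n=8: can move to 4, which is L ⇒ W
n=9: moves to 6(W), 8(W); every one is W ⇒ L
n=10: can move to 9, which is L ⇒ W
n=11: can move to 0, which is L ⇒ W
n=12: can move to 9, which is L ⇒ W
n=13: can move to 0, which is L ⇒ W
n=14: moves to 7(W), 12(W), 13(W); every one is W ⇒ L
n=15: can move to 14, which is L ⇒ W
n=16: can move to 14, which is L ⇒ W
n=17: can move to 0, which is L ⇒ W
n=18: can move to 9, which is L ⇒ W
n=19: can move to 0, which is L ⇒ W
n=20: moves to 10(W), 15(W), 16(W), 18(W), 19(W); every one is W ⇒ L
n=21: can move to 14, which is L ⇒ W
n=22: can move to 20, which is L ⇒ W
n=23: can move to 0, which is L ⇒ W
n=24: can move to 20, which is L ⇒ W
n=25: can move to 20, which is L ⇒ W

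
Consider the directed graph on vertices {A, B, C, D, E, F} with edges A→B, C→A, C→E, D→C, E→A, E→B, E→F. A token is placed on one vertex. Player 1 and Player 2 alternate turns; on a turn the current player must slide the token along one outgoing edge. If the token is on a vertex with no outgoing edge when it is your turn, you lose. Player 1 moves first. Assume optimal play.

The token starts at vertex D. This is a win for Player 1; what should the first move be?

Label each position W (a win for the player to move) or L (a loss). A position with no legal move is L; any other position is W exactly when some move reaches an L, and L when every move reaches a W.
Every edge goes from a vertex to one that appears earlier in the order F, B, A, E, C, D, so processing vertices in that order labels each vertex after all of its successors.
F: no outgoing edge → L
B: no outgoing edge → L
A: →B(L), so W
E: →B(L), so W
C: →E(W), A(W) — all W, so L
D: →C(L), so W
From D, the L positions reachable in one move are: C.

Move to C.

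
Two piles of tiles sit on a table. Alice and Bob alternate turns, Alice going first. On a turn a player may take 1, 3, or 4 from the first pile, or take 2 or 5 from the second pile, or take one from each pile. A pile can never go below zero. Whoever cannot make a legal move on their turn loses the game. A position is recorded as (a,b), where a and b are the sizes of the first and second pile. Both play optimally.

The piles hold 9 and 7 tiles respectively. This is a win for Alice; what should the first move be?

Move to (5,7).

Classify positions by backward induction: terminal positions (no move available) are L. From any other position, the mover wins iff some move reaches an L.
No move ever increases a pile, so every position that can arise here has a ≤ 9 and b ≤ 7; it is enough to label the cells with 0 ≤ a ≤ 9 and 0 ≤ b ≤ 7.
Every move lowers a or b (never raises either), so fill the grid row by row in increasing a, and left to right within a row: each cell's successors are then already labelled.
      b=0  b=1  b=2  b=3  b=4  b=5  b=6  b=7
a=0:    L    L    W    W    L    W    W    L
a=1:    W    W    W    L    W    W    L    W
a=2:    L    L    W    W    W    W    W    W
a=3:    W    W    W    L    W    W    L    W
a=4:    W    W    L    W    W    L    W    W
a=5:    W    W    W    W    L    W    W    L
a=6:    W    W    L    W    W    W    W    W
a=7:    L    L    W    W    L    W    W    L
a=8:    W    W    W    L    W    W    L    W
a=9:    L    L    W    W    W    W    W    W
Cells with no legal move (terminal, hence L): (0,0), (0,1).
The remaining L cells, each justified by listing all of its moves:
(0,4): L (sole option (0,2)(W) is W)
(0,7): L (options (0,5)(W), (0,2)(W) are all W)
(1,3): L (options (0,3)(W), (1,1)(W), (0,2)(W) are all W)
(1,6): L (options (0,6)(W), (1,4)(W), (1,1)(W), (0,5)(W) are all W)
(2,0): L (sole option (1,0)(W) is W)
(2,1): L (options (1,1)(W), (1,0)(W) are all W)
(3,3): L (options (2,3)(W), (0,3)(W), (3,1)(W), (2,2)(W) are all W)
(3,6): L (options (2,6)(W), (0,6)(W), (3,4)(W), (3,1)(W), (2,5)(W) are all W)
(4,2): L (options (3,2)(W), (1,2)(W), (0,2)(W), (4,0)(W), (3,1)(W) are all W)
(4,5): L (options (3,5)(W), (1,5)(W), (0,5)(W), (4,3)(W), (4,0)(W), (3,4)(W) are all W)
(5,4): L (options (4,4)(W), (2,4)(W), (1,4)(W), (5,2)(W), (4,3)(W) are all W)
(5,7): L (options (4,7)(W), (2,7)(W), (1,7)(W), (5,5)(W), (5,2)(W), (4,6)(W) are all W)
(6,2): L (options (5,2)(W), (3,2)(W), (2,2)(W), (6,0)(W), (5,1)(W) are all W)
(7,0): L (options (6,0)(W), (4,0)(W), (3,0)(W) are all W)
(7,1): L (options (6,1)(W), (4,1)(W), (3,1)(W), (6,0)(W) are all W)
(7,4): L (options (6,4)(W), (4,4)(W), (3,4)(W), (7,2)(W), (6,3)(W) are all W)
(7,7): L (options (6,7)(W), (4,7)(W), (3,7)(W), (7,5)(W), (7,2)(W), (6,6)(W) are all W)
(8,3): L (options (7,3)(W), (5,3)(W), (4,3)(W), (8,1)(W), (7,2)(W) are all W)
(8,6): L (options (7,6)(W), (5,6)(W), (4,6)(W), (8,4)(W), (8,1)(W), (7,5)(W) are all W)
(9,0): L (options (8,0)(W), (6,0)(W), (5,0)(W) are all W)
(9,1): L (options (8,1)(W), (6,1)(W), (5,1)(W), (8,0)(W) are all W)
Every other cell has at least one move into one of the L cells above, so it is W.
From (9,7), the L positions reachable in one move are: (5,7), (8,6). Any move reaching one of these is winning.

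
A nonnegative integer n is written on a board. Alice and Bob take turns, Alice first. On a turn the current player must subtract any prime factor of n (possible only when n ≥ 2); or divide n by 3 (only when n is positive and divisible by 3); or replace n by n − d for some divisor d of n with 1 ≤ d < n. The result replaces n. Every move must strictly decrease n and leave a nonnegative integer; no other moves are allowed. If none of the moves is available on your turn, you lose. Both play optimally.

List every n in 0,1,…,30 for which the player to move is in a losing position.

Work bottom-up. With no move the player to move loses. Otherwise the position is W if at least one move leads to an L position for the opponent, and L if every move leads to a W.
n=0: no move → L
n=1: no move → L
n=2: reaches L-position 0 → W
n=3: reaches L-position 0 → W
n=4: only reaches 2(W), 3(W), all W → L
n=5: reaches L-position 0 → W
n=6: reaches L-position 4 → W
n=7: reaches L-position 0 → W
n=8: reaches L-position 4 → W
n=9: only reaches 3(W), 6(W), 8(W), all W → L
n=10: reaches L-position 9 → W
n=11: reaches L-position 0 → W
n=12: reaches L-position 4 → W
n=13: reaches L-position 0 → W
n=14: only reaches 7(W), 12(W), 13(W), all W → L
n=15: reaches L-position 14 → W
n=16: reaches L-position 14 → W
n=17: reaches L-position 0 → W
n=18: reaches L-position 9 → W
n=19: reaches L-position 0 → W
n=20: only reaches 10(W), 15(W), 16(W), 18(W), 19(W), all W → L
n=21: reaches L-position 14 → W
n=22: reaches L-position 20 → W
n=23: reaches L-position 0 → W
n=24: reaches L-position 20 → W
n=25: reaches L-position 20 → W
n=26: only reaches 13(W), 24(W), 25(W), all W → L
n=27: reaches L-position 9 → W
n=28: reaches L-position 14 → W
n=29: reaches L-position 0 → W
n=30: reaches L-position 20 → W
The losing starting values of n are exactly the entries labelled L in this table (7 of them).

0, 1, 4, 9, 14, 20, 26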